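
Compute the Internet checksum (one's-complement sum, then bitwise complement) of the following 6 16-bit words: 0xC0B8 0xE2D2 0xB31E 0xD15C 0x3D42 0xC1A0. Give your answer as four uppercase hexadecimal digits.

D915

One's-complement addition (fold any carry out of bit 15 back into bit 0):
  0xC0B8 + 0xE2D2 = 0x1A38A → wrap carry → 0xA38B
  0xA38B + 0xB31E = 0x156A9 → wrap carry → 0x56AA
  0x56AA + 0xD15C = 0x12806 → wrap carry → 0x2807
  0x2807 + 0x3D42 = 0x06549
  0x6549 + 0xC1A0 = 0x126E9 → wrap carry → 0x26EA
One's-complement sum = 0x26EA.
Checksum = ~0x26EA & 0xFFFF = 0xD915.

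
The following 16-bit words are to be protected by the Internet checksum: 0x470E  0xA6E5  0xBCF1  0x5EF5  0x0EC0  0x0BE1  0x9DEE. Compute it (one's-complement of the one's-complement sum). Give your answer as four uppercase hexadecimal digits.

One's-complement addition (fold any carry out of bit 15 back into bit 0):
  0x470E + 0xA6E5 = 0x0EDF3
  0xEDF3 + 0xBCF1 = 0x1AAE4 → wrap carry → 0xAAE5
  0xAAE5 + 0x5EF5 = 0x109DA → wrap carry → 0x09DB
  0x09DB + 0x0EC0 = 0x0189B
  0x189B + 0x0BE1 = 0x0247C
  0x247C + 0x9DEE = 0x0C26A
One's-complement sum = 0xC26A.
Checksum = ~0xC26A & 0xFFFF = 0x3D95.

3D95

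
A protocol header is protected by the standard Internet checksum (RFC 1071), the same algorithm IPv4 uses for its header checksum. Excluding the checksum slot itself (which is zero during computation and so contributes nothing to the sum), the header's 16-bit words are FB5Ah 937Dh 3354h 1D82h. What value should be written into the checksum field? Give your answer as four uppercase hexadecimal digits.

One's-complement addition (fold any carry out of bit 15 back into bit 0):
  0xFB5A + 0x937D = 0x18ED7 → wrap carry → 0x8ED8
  0x8ED8 + 0x3354 = 0x0C22C
  0xC22C + 0x1D82 = 0x0DFAE
One's-complement sum = 0xDFAE.
Checksum = ~0xDFAE & 0xFFFF = 0x2051.

2051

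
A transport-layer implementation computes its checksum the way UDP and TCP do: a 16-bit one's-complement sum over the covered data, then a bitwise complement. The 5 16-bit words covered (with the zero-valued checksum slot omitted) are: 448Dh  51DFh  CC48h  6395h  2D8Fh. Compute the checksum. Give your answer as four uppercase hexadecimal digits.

0C26

One's-complement addition (fold any carry out of bit 15 back into bit 0):
  0x448D + 0x51DF = 0x0966C
  0x966C + 0xCC48 = 0x162B4 → wrap carry → 0x62B5
  0x62B5 + 0x6395 = 0x0C64A
  0xC64A + 0x2D8F = 0x0F3D9
One's-complement sum = 0xF3D9.
Checksum = ~0xF3D9 & 0xFFFF = 0x0C26.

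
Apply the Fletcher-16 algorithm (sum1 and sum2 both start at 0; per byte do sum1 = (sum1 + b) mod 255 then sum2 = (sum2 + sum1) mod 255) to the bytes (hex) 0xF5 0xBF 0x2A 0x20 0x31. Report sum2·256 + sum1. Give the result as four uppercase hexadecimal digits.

Running sums (mod 255):
  after byte 0 (0xF5): sum1=245, sum2=245
  after byte 1 (0xBF): sum1=181, sum2=171
  after byte 2 (0x2A): sum1=223, sum2=139
  after byte 3 (0x20): sum1=0, sum2=139
  after byte 4 (0x31): sum1=49, sum2=188
Checksum = sum2·256 + sum1 = 188·256 + 49 = 48177 = 0xBC31.

BC31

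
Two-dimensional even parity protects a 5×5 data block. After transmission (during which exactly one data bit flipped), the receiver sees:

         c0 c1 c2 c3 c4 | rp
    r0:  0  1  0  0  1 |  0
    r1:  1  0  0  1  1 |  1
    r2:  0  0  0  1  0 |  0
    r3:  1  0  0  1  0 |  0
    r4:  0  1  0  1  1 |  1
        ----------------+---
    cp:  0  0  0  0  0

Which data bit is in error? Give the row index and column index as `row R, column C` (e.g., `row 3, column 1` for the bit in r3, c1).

Recompute each row's even parity and compare to rp:
  r0: data parity 0, sent rp 0 → ok
  r1: data parity 1, sent rp 1 → ok
  r2: data parity 1, sent rp 0 → mismatch
  r3: data parity 0, sent rp 0 → ok
  r4: data parity 1, sent rp 1 → ok
Recompute each column's even parity and compare to cp:
  c0: data parity 0, sent cp 0 → ok
  c1: data parity 0, sent cp 0 → ok
  c2: data parity 0, sent cp 0 → ok
  c3: data parity 0, sent cp 0 → ok
  c4: data parity 1, sent cp 0 → mismatch
Exactly one row (r2) and one column (c4) fail → the flipped bit is at their intersection.

row 2, column 4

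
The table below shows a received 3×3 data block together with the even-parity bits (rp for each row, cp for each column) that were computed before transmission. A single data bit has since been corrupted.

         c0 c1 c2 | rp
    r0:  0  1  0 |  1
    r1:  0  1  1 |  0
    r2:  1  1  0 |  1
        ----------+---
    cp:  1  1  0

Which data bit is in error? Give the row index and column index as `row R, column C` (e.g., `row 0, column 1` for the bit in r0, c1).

row 2, column 2

Recompute each row's even parity and compare to rp:
  r0: data parity 1, sent rp 1 → ok
  r1: data parity 0, sent rp 0 → ok
  r2: data parity 0, sent rp 1 → mismatch
Recompute each column's even parity and compare to cp:
  c0: data parity 1, sent cp 1 → ok
  c1: data parity 1, sent cp 1 → ok
  c2: data parity 1, sent cp 0 → mismatch
Exactly one row (r2) and one column (c2) fail → the flipped bit is at their intersection.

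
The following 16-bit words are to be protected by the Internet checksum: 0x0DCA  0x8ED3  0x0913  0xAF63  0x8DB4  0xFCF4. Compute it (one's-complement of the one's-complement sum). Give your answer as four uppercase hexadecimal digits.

2042

One's-complement addition (fold any carry out of bit 15 back into bit 0):
  0x0DCA + 0x8ED3 = 0x09C9D
  0x9C9D + 0x0913 = 0x0A5B0
  0xA5B0 + 0xAF63 = 0x15513 → wrap carry → 0x5514
  0x5514 + 0x8DB4 = 0x0E2C8
  0xE2C8 + 0xFCF4 = 0x1DFBC → wrap carry → 0xDFBD
One's-complement sum = 0xDFBD.
Checksum = ~0xDFBD & 0xFFFF = 0x2042.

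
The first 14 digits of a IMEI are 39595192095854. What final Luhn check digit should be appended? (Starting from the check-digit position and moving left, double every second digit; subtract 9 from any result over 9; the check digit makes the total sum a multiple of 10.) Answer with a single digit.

Partial digits right→left: 4 5 8 5 9 0 2 9 1 5 9 5 9 3
Double every second digit counting from the check-digit position (so the 1st, 3rd, 5th, ... of the partial from the right).
  doubled (with −9 where >9): 8 7 9 4 2 9 9 → sum 48
  kept as-is: 5 5 0 9 5 5 3 → sum 32
Total = 48 + 32 = 80.
Check digit = (10 − (80 mod 10)) mod 10 = 0.

0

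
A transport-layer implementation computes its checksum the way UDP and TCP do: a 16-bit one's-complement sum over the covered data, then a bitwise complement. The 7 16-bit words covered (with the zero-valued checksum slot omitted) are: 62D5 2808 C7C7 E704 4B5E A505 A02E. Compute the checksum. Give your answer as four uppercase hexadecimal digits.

One's-complement addition (fold any carry out of bit 15 back into bit 0):
  0x62D5 + 0x2808 = 0x08ADD
  0x8ADD + 0xC7C7 = 0x152A4 → wrap carry → 0x52A5
  0x52A5 + 0xE704 = 0x139A9 → wrap carry → 0x39AA
  0x39AA + 0x4B5E = 0x08508
  0x8508 + 0xA505 = 0x12A0D → wrap carry → 0x2A0E
  0x2A0E + 0xA02E = 0x0CA3C
One's-complement sum = 0xCA3C.
Checksum = ~0xCA3C & 0xFFFF = 0x35C3.

35C3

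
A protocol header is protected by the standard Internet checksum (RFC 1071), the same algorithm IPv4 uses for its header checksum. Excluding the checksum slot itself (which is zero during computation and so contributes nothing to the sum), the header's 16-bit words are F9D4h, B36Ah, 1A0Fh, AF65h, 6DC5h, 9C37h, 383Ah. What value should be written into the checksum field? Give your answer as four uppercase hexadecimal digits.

One's-complement addition (fold any carry out of bit 15 back into bit 0):
  0xF9D4 + 0xB36A = 0x1AD3E → wrap carry → 0xAD3F
  0xAD3F + 0x1A0F = 0x0C74E
  0xC74E + 0xAF65 = 0x176B3 → wrap carry → 0x76B4
  0x76B4 + 0x6DC5 = 0x0E479
  0xE479 + 0x9C37 = 0x180B0 → wrap carry → 0x80B1
  0x80B1 + 0x383A = 0x0B8EB
One's-complement sum = 0xB8EB.
Checksum = ~0xB8EB & 0xFFFF = 0x4714.

4714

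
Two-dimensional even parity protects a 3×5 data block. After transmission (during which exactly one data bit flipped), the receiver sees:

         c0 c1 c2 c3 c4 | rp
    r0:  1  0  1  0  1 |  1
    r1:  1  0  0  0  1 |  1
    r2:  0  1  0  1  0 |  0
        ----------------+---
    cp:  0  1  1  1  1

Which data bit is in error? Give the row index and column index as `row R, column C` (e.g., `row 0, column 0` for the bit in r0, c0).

row 1, column 4

Recompute each row's even parity and compare to rp:
  r0: data parity 1, sent rp 1 → ok
  r1: data parity 0, sent rp 1 → mismatch
  r2: data parity 0, sent rp 0 → ok
Recompute each column's even parity and compare to cp:
  c0: data parity 0, sent cp 0 → ok
  c1: data parity 1, sent cp 1 → ok
  c2: data parity 1, sent cp 1 → ok
  c3: data parity 1, sent cp 1 → ok
  c4: data parity 0, sent cp 1 → mismatch
Exactly one row (r1) and one column (c4) fail → the flipped bit is at their intersection.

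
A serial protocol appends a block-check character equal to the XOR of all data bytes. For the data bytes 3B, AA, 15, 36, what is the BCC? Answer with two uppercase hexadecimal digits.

B2

XOR the bytes together:
  start with 0x3B
  0x3B ⊕ 0xAA = 0x91
  0x91 ⊕ 0x15 = 0x84
  0x84 ⊕ 0x36 = 0xB2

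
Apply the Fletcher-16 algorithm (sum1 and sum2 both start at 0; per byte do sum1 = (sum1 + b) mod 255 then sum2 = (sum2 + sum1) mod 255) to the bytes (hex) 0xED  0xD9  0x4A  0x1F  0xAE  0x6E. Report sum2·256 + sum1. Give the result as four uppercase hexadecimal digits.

Running sums (mod 255):
  after byte 0 (0xED): sum1=237, sum2=237
  after byte 1 (0xD9): sum1=199, sum2=181
  after byte 2 (0x4A): sum1=18, sum2=199
  after byte 3 (0x1F): sum1=49, sum2=248
  after byte 4 (0xAE): sum1=223, sum2=216
  after byte 5 (0x6E): sum1=78, sum2=39
Checksum = sum2·256 + sum1 = 39·256 + 78 = 10062 = 0x274E.

274E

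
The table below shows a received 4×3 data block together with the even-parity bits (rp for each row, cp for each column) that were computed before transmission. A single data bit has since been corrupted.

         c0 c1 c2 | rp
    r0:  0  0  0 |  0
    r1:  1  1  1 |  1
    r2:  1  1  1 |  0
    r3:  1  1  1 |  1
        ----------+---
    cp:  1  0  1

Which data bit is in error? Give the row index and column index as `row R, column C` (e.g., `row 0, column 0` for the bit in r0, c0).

Recompute each row's even parity and compare to rp:
  r0: data parity 0, sent rp 0 → ok
  r1: data parity 1, sent rp 1 → ok
  r2: data parity 1, sent rp 0 → mismatch
  r3: data parity 1, sent rp 1 → ok
Recompute each column's even parity and compare to cp:
  c0: data parity 1, sent cp 1 → ok
  c1: data parity 1, sent cp 0 → mismatch
  c2: data parity 1, sent cp 1 → ok
Exactly one row (r2) and one column (c1) fail → the flipped bit is at their intersection.

row 2, column 1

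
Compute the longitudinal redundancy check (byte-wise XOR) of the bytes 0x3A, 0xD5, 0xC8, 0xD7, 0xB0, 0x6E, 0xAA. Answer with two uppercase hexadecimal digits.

84

XOR the bytes together:
  start with 0x3A
  0x3A ⊕ 0xD5 = 0xEF
  0xEF ⊕ 0xC8 = 0x27
  0x27 ⊕ 0xD7 = 0xF0
  0xF0 ⊕ 0xB0 = 0x40
  0x40 ⊕ 0x6E = 0x2E
  0x2E ⊕ 0xAA = 0x84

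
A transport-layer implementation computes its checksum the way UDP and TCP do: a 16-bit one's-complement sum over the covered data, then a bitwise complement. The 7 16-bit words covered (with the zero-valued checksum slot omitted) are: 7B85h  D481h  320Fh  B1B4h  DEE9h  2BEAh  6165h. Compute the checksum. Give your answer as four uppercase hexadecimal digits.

One's-complement addition (fold any carry out of bit 15 back into bit 0):
  0x7B85 + 0xD481 = 0x15006 → wrap carry → 0x5007
  0x5007 + 0x320F = 0x08216
  0x8216 + 0xB1B4 = 0x133CA → wrap carry → 0x33CB
  0x33CB + 0xDEE9 = 0x112B4 → wrap carry → 0x12B5
  0x12B5 + 0x2BEA = 0x03E9F
  0x3E9F + 0x6165 = 0x0A004
One's-complement sum = 0xA004.
Checksum = ~0xA004 & 0xFFFF = 0x5FFB.

5FFB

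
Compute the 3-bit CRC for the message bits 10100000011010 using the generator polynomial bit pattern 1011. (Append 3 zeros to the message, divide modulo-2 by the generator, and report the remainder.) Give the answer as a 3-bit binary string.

Append 3 zeros: 10100000011010000. Divide by 1011 (XOR where the leading bit is 1):
  pos 0: 1010 XOR 1011 = 0001
  pos 3: 1000 XOR 1011 = 0011
  pos 5: 1100 XOR 1011 = 0111
  pos 6: 1111 XOR 1011 = 0100
  pos 7: 1001 XOR 1011 = 0010
  pos 9: 1001 XOR 1011 = 0010
  pos 11: 1000 XOR 1011 = 0011
  pos 13: 1100 XOR 1011 = 0111
Remainder (last 3 bits) = 111. This is the CRC / FCS.

111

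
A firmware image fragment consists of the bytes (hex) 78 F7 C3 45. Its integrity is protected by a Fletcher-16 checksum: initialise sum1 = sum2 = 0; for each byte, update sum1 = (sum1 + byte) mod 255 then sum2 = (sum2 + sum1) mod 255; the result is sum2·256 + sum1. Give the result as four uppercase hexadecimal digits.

9679

Running sums (mod 255):
  after byte 0 (78): sum1=120, sum2=120
  after byte 1 (F7): sum1=112, sum2=232
  after byte 2 (C3): sum1=52, sum2=29
  after byte 3 (45): sum1=121, sum2=150
Checksum = sum2·256 + sum1 = 150·256 + 121 = 38521 = 0x9679.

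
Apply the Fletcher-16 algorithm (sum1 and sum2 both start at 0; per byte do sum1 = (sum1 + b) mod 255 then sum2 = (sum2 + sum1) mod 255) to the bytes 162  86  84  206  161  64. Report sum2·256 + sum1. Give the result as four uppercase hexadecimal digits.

Running sums (mod 255):
  after byte 0 (162): sum1=162, sum2=162
  after byte 1 (86): sum1=248, sum2=155
  after byte 2 (84): sum1=77, sum2=232
  after byte 3 (206): sum1=28, sum2=5
  after byte 4 (161): sum1=189, sum2=194
  after byte 5 (64): sum1=253, sum2=192
Checksum = sum2·256 + sum1 = 192·256 + 253 = 49405 = 0xC0FD.

C0FD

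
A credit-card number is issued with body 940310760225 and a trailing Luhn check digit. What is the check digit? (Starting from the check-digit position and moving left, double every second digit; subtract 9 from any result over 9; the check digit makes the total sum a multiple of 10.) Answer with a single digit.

9

Partial digits right→left: 5 2 2 0 6 7 0 1 3 0 4 9
Double every second digit counting from the check-digit position (so the 1st, 3rd, 5th, ... of the partial from the right).
  doubled (with −9 where >9): 1 4 3 0 6 8 → sum 22
  kept as-is: 2 0 7 1 0 9 → sum 19
Total = 22 + 19 = 41.
Check digit = (10 − (41 mod 10)) mod 10 = 9.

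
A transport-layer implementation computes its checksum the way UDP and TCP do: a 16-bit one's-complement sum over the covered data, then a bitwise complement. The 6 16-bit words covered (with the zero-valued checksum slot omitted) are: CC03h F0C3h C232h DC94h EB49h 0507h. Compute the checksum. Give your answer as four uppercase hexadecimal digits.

One's-complement addition (fold any carry out of bit 15 back into bit 0):
  0xCC03 + 0xF0C3 = 0x1BCC6 → wrap carry → 0xBCC7
  0xBCC7 + 0xC232 = 0x17EF9 → wrap carry → 0x7EFA
  0x7EFA + 0xDC94 = 0x15B8E → wrap carry → 0x5B8F
  0x5B8F + 0xEB49 = 0x146D8 → wrap carry → 0x46D9
  0x46D9 + 0x0507 = 0x04BE0
One's-complement sum = 0x4BE0.
Checksum = ~0x4BE0 & 0xFFFF = 0xB41F.

B41F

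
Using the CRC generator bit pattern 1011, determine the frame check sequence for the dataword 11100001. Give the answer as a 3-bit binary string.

Append 3 zeros: 11100001000. Divide by 1011 (XOR where the leading bit is 1):
  pos 0: 1110 XOR 1011 = 0101
  pos 1: 1010 XOR 1011 = 0001
  pos 4: 1001 XOR 1011 = 0010
  pos 6: 1000 XOR 1011 = 0011
Remainder (last 3 bits) = 110. This is the CRC / FCS.

110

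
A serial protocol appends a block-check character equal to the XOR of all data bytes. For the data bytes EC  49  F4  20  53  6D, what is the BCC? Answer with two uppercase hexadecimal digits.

4F

XOR the bytes together:
  start with 0xEC
  0xEC ⊕ 0x49 = 0xA5
  0xA5 ⊕ 0xF4 = 0x51
  0x51 ⊕ 0x20 = 0x71
  0x71 ⊕ 0x53 = 0x22
  0x22 ⊕ 0x6D = 0x4F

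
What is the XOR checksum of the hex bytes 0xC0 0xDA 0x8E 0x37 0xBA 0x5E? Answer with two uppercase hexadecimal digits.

XOR the bytes together:
  start with 0xC0
  0xC0 ⊕ 0xDA = 0x1A
  0x1A ⊕ 0x8E = 0x94
  0x94 ⊕ 0x37 = 0xA3
  0xA3 ⊕ 0xBA = 0x19
  0x19 ⊕ 0x5E = 0x47

47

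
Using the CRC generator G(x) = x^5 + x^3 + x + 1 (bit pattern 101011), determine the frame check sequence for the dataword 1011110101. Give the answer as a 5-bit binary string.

Append 5 zeros: 101111010100000. Divide by 101011 (XOR where the leading bit is 1):
  pos 0: 101111 XOR 101011 = 000100
  pos 3: 100010 XOR 101011 = 001001
  pos 5: 100110 XOR 101011 = 001101
  pos 7: 110100 XOR 101011 = 011111
  pos 8: 111110 XOR 101011 = 010101
  pos 9: 101010 XOR 101011 = 000001
Remainder (last 5 bits) = 00001. This is the CRC / FCS.

00001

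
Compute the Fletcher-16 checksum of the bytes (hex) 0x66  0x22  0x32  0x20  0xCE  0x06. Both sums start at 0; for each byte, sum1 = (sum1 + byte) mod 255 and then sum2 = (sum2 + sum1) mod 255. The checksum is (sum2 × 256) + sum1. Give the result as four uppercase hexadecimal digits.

DDAF

Running sums (mod 255):
  after byte 0 (0x66): sum1=102, sum2=102
  after byte 1 (0x22): sum1=136, sum2=238
  after byte 2 (0x32): sum1=186, sum2=169
  after byte 3 (0x20): sum1=218, sum2=132
  after byte 4 (0xCE): sum1=169, sum2=46
  after byte 5 (0x06): sum1=175, sum2=221
Checksum = sum2·256 + sum1 = 221·256 + 175 = 56751 = 0xDDAF.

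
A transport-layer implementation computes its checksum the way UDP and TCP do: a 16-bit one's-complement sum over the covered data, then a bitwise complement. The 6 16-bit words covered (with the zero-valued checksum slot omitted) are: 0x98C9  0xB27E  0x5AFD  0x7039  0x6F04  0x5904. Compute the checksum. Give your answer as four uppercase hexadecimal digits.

2178

One's-complement addition (fold any carry out of bit 15 back into bit 0):
  0x98C9 + 0xB27E = 0x14B47 → wrap carry → 0x4B48
  0x4B48 + 0x5AFD = 0x0A645
  0xA645 + 0x7039 = 0x1167E → wrap carry → 0x167F
  0x167F + 0x6F04 = 0x08583
  0x8583 + 0x5904 = 0x0DE87
One's-complement sum = 0xDE87.
Checksum = ~0xDE87 & 0xFFFF = 0x2178.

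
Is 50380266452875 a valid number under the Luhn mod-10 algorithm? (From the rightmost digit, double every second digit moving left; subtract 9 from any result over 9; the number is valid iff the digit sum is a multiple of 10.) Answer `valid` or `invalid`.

invalid

From the right, keep odd positions and double even positions (subtract 9 from any doubled value over 9):
  doubled (positions 2,4,...): 5 4 8 3 0 6 1 → sum 27
  kept (positions 1,3,...): 5 8 5 6 2 8 0 → sum 34
Total = 61.
61 mod 10 = 1, so the number is invalid.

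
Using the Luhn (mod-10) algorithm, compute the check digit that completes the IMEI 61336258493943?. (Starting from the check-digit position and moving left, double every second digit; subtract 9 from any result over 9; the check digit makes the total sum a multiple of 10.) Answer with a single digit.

Partial digits right→left: 3 4 9 3 9 4 8 5 2 6 3 3 1 6
Double every second digit counting from the check-digit position (so the 1st, 3rd, 5th, ... of the partial from the right).
  doubled (with −9 where >9): 6 9 9 7 4 6 2 → sum 43
  kept as-is: 4 3 4 5 6 3 6 → sum 31
Total = 43 + 31 = 74.
Check digit = (10 − (74 mod 10)) mod 10 = 6.

6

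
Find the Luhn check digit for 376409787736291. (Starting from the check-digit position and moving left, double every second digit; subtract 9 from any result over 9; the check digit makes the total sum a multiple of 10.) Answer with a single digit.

9

Partial digits right→left: 1 9 2 6 3 7 7 8 7 9 0 4 6 7 3
Double every second digit counting from the check-digit position (so the 1st, 3rd, 5th, ... of the partial from the right).
  doubled (with −9 where >9): 2 4 6 5 5 0 3 6 → sum 31
  kept as-is: 9 6 7 8 9 4 7 → sum 50
Total = 31 + 50 = 81.
Check digit = (10 − (81 mod 10)) mod 10 = 9.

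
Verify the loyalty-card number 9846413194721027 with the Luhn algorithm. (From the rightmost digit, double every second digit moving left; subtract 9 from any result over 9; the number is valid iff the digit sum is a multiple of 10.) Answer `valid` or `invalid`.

valid

From the right, keep odd positions and double even positions (subtract 9 from any doubled value over 9):
  doubled (positions 2,4,...): 4 2 5 9 6 8 8 9 → sum 51
  kept (positions 1,3,...): 7 0 2 4 1 1 6 8 → sum 29
Total = 80.
80 mod 10 = 0, so the number is valid.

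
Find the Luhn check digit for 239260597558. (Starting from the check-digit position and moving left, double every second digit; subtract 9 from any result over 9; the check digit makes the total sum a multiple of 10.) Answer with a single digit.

Partial digits right→left: 8 5 5 7 9 5 0 6 2 9 3 2
Double every second digit counting from the check-digit position (so the 1st, 3rd, 5th, ... of the partial from the right).
  doubled (with −9 where >9): 7 1 9 0 4 6 → sum 27
  kept as-is: 5 7 5 6 9 2 → sum 34
Total = 27 + 34 = 61.
Check digit = (10 − (61 mod 10)) mod 10 = 9.

9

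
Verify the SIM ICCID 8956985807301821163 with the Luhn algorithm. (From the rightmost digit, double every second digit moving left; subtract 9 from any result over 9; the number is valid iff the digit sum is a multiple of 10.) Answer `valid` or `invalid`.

From the right, keep odd positions and double even positions (subtract 9 from any doubled value over 9):
  doubled (positions 2,4,...): 3 2 7 0 5 7 7 3 9 → sum 43
  kept (positions 1,3,...): 3 1 2 1 3 0 5 9 5 8 → sum 37
Total = 80.
80 mod 10 = 0, so the number is valid.

valid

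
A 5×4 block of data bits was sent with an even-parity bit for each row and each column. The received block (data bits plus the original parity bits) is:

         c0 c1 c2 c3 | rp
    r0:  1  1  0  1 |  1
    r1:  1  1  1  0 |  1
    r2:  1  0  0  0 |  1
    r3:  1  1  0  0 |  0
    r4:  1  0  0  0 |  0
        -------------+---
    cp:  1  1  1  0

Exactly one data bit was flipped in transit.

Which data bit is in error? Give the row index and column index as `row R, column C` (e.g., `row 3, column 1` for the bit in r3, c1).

Recompute each row's even parity and compare to rp:
  r0: data parity 1, sent rp 1 → ok
  r1: data parity 1, sent rp 1 → ok
  r2: data parity 1, sent rp 1 → ok
  r3: data parity 0, sent rp 0 → ok
  r4: data parity 1, sent rp 0 → mismatch
Recompute each column's even parity and compare to cp:
  c0: data parity 1, sent cp 1 → ok
  c1: data parity 1, sent cp 1 → ok
  c2: data parity 1, sent cp 1 → ok
  c3: data parity 1, sent cp 0 → mismatch
Exactly one row (r4) and one column (c3) fail → the flipped bit is at their intersection.

row 4, column 3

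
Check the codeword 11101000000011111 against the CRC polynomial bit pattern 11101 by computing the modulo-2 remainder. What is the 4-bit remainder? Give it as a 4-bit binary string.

0010

Modulo-2 division of 11101000000011111 by 11101:
  pos 0: 11101 XOR 11101 = 00000
  pos 12: 11111 XOR 11101 = 00010
Remainder = 0010 (nonzero — an error is detected).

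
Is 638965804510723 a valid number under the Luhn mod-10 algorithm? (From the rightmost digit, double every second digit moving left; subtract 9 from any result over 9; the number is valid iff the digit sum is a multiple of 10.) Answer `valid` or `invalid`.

From the right, keep odd positions and double even positions (subtract 9 from any doubled value over 9):
  doubled (positions 2,4,...): 4 0 1 0 1 9 6 → sum 21
  kept (positions 1,3,...): 3 7 1 4 8 6 8 6 → sum 43
Total = 64.
64 mod 10 = 4, so the number is invalid.

invalid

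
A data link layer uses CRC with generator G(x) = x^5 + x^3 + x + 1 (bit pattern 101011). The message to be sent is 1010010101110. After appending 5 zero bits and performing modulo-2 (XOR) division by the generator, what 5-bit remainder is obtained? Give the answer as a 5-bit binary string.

Append 5 zeros: 101001010111000000. Divide by 101011 (XOR where the leading bit is 1):
  pos 0: 101001 XOR 101011 = 000010
  pos 4: 100101 XOR 101011 = 001110
  pos 6: 111011 XOR 101011 = 010000
  pos 7: 100000 XOR 101011 = 001011
  pos 9: 101100 XOR 101011 = 000111
  pos 12: 111000 XOR 101011 = 010011
Remainder (last 5 bits) = 10011. This is the CRC / FCS.

10011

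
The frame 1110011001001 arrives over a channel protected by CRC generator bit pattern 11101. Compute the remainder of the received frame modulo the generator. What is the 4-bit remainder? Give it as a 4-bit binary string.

0100

Modulo-2 division of 1110011001001 by 11101:
  pos 0: 11100 XOR 11101 = 00001
  pos 4: 11100 XOR 11101 = 00001
  pos 8: 11001 XOR 11101 = 00100
Remainder = 0100 (nonzero — an error is detected).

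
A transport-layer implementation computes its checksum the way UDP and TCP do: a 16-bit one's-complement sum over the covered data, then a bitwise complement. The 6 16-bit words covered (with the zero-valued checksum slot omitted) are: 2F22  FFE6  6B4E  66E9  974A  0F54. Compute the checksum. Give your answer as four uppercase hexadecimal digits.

One's-complement addition (fold any carry out of bit 15 back into bit 0):
  0x2F22 + 0xFFE6 = 0x12F08 → wrap carry → 0x2F09
  0x2F09 + 0x6B4E = 0x09A57
  0x9A57 + 0x66E9 = 0x10140 → wrap carry → 0x0141
  0x0141 + 0x974A = 0x0988B
  0x988B + 0x0F54 = 0x0A7DF
One's-complement sum = 0xA7DF.
Checksum = ~0xA7DF & 0xFFFF = 0x5820.

5820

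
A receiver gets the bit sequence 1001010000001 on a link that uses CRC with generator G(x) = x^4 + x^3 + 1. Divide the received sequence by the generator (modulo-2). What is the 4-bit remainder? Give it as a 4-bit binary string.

Modulo-2 division of 1001010000001 by 11001:
  pos 0: 10010 XOR 11001 = 01011
  pos 1: 10111 XOR 11001 = 01110
  pos 2: 11100 XOR 11001 = 00101
  pos 4: 10100 XOR 11001 = 01101
  pos 5: 11010 XOR 11001 = 00011
  pos 8: 11001 XOR 11001 = 00000
Remainder = 0000 (zero — the frame passes the CRC check).

0000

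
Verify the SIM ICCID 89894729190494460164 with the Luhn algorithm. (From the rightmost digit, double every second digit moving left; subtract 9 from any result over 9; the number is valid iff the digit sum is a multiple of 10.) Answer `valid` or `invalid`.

valid

From the right, keep odd positions and double even positions (subtract 9 from any doubled value over 9):
  doubled (positions 2,4,...): 3 0 8 9 0 2 4 8 7 7 → sum 48
  kept (positions 1,3,...): 4 1 6 4 4 9 9 7 9 9 → sum 62
Total = 110.
110 mod 10 = 0, so the number is valid.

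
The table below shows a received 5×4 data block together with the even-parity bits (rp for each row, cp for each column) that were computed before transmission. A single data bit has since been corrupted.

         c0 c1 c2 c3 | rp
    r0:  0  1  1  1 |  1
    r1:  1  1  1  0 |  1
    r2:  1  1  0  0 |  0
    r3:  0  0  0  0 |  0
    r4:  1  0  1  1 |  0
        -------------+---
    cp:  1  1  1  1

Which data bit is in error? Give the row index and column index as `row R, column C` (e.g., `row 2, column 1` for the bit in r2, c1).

Recompute each row's even parity and compare to rp:
  r0: data parity 1, sent rp 1 → ok
  r1: data parity 1, sent rp 1 → ok
  r2: data parity 0, sent rp 0 → ok
  r3: data parity 0, sent rp 0 → ok
  r4: data parity 1, sent rp 0 → mismatch
Recompute each column's even parity and compare to cp:
  c0: data parity 1, sent cp 1 → ok
  c1: data parity 1, sent cp 1 → ok
  c2: data parity 1, sent cp 1 → ok
  c3: data parity 0, sent cp 1 → mismatch
Exactly one row (r4) and one column (c3) fail → the flipped bit is at their intersection.

row 4, column 3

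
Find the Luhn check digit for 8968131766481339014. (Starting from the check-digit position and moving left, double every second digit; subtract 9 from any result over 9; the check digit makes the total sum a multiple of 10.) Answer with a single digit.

Partial digits right→left: 4 1 0 9 3 3 1 8 4 6 6 7 1 3 1 8 6 9 8
Double every second digit counting from the check-digit position (so the 1st, 3rd, 5th, ... of the partial from the right).
  doubled (with −9 where >9): 8 0 6 2 8 3 2 2 3 7 → sum 41
  kept as-is: 1 9 3 8 6 7 3 8 9 → sum 54
Total = 41 + 54 = 95.
Check digit = (10 − (95 mod 10)) mod 10 = 5.

5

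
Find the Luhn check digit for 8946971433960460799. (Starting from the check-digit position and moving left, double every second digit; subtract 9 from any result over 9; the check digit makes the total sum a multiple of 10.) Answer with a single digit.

4

Partial digits right→left: 9 9 7 0 6 4 0 6 9 3 3 4 1 7 9 6 4 9 8
Double every second digit counting from the check-digit position (so the 1st, 3rd, 5th, ... of the partial from the right).
  doubled (with −9 where >9): 9 5 3 0 9 6 2 9 8 7 → sum 58
  kept as-is: 9 0 4 6 3 4 7 6 9 → sum 48
Total = 58 + 48 = 106.
Check digit = (10 − (106 mod 10)) mod 10 = 4.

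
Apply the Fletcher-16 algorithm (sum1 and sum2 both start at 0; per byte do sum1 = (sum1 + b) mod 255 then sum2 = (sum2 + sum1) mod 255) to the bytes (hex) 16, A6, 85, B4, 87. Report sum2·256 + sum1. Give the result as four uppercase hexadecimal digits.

8A7E

Running sums (mod 255):
  after byte 0 (16): sum1=22, sum2=22
  after byte 1 (A6): sum1=188, sum2=210
  after byte 2 (85): sum1=66, sum2=21
  after byte 3 (B4): sum1=246, sum2=12
  after byte 4 (87): sum1=126, sum2=138
Checksum = sum2·256 + sum1 = 138·256 + 126 = 35454 = 0x8A7E.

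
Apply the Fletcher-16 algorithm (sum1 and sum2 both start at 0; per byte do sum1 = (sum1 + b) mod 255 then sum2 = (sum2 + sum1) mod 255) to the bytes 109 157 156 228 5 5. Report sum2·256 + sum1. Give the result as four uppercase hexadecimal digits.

D496

Running sums (mod 255):
  after byte 0 (109): sum1=109, sum2=109
  after byte 1 (157): sum1=11, sum2=120
  after byte 2 (156): sum1=167, sum2=32
  after byte 3 (228): sum1=140, sum2=172
  after byte 4 (5): sum1=145, sum2=62
  after byte 5 (5): sum1=150, sum2=212
Checksum = sum2·256 + sum1 = 212·256 + 150 = 54422 = 0xD496.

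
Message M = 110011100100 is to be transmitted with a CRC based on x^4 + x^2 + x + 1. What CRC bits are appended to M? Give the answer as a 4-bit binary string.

0011

Append 4 zeros: 1100111001000000. Divide by 10111 (XOR where the leading bit is 1):
  pos 0: 11001 XOR 10111 = 01110
  pos 1: 11101 XOR 10111 = 01010
  pos 2: 10101 XOR 10111 = 00010
  pos 5: 10001 XOR 10111 = 00110
  pos 7: 11000 XOR 10111 = 01111
  pos 8: 11110 XOR 10111 = 01001
  pos 9: 10010 XOR 10111 = 00101
  pos 11: 10100 XOR 10111 = 00011
Remainder (last 4 bits) = 0011. This is the CRC / FCS.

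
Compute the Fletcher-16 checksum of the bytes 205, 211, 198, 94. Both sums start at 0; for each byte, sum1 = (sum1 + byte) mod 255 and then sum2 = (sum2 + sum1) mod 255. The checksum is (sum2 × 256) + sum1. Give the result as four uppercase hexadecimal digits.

9EC6

Running sums (mod 255):
  after byte 0 (205): sum1=205, sum2=205
  after byte 1 (211): sum1=161, sum2=111
  after byte 2 (198): sum1=104, sum2=215
  after byte 3 (94): sum1=198, sum2=158
Checksum = sum2·256 + sum1 = 158·256 + 198 = 40646 = 0x9EC6.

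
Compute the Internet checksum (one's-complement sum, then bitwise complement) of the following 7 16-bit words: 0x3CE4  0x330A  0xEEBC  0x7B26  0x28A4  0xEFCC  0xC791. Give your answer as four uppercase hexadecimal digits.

462B

One's-complement addition (fold any carry out of bit 15 back into bit 0):
  0x3CE4 + 0x330A = 0x06FEE
  0x6FEE + 0xEEBC = 0x15EAA → wrap carry → 0x5EAB
  0x5EAB + 0x7B26 = 0x0D9D1
  0xD9D1 + 0x28A4 = 0x10275 → wrap carry → 0x0276
  0x0276 + 0xEFCC = 0x0F242
  0xF242 + 0xC791 = 0x1B9D3 → wrap carry → 0xB9D4
One's-complement sum = 0xB9D4.
Checksum = ~0xB9D4 & 0xFFFF = 0x462B.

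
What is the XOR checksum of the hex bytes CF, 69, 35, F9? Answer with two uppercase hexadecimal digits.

6A

XOR the bytes together:
  start with 0xCF
  0xCF ⊕ 0x69 = 0xA6
  0xA6 ⊕ 0x35 = 0x93
  0x93 ⊕ 0xF9 = 0x6A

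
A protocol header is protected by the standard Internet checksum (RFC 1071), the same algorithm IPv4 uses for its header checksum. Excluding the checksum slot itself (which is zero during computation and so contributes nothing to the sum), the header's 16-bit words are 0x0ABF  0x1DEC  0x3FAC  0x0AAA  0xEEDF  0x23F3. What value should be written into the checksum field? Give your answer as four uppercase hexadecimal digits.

One's-complement addition (fold any carry out of bit 15 back into bit 0):
  0x0ABF + 0x1DEC = 0x028AB
  0x28AB + 0x3FAC = 0x06857
  0x6857 + 0x0AAA = 0x07301
  0x7301 + 0xEEDF = 0x161E0 → wrap carry → 0x61E1
  0x61E1 + 0x23F3 = 0x085D4
One's-complement sum = 0x85D4.
Checksum = ~0x85D4 & 0xFFFF = 0x7A2B.

7A2B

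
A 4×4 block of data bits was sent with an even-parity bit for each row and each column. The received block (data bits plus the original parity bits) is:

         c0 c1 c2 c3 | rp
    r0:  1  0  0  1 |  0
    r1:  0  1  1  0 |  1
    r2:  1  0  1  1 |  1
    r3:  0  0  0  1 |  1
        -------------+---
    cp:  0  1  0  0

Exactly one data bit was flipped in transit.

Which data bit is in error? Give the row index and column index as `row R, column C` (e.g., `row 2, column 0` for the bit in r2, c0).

Recompute each row's even parity and compare to rp:
  r0: data parity 0, sent rp 0 → ok
  r1: data parity 0, sent rp 1 → mismatch
  r2: data parity 1, sent rp 1 → ok
  r3: data parity 1, sent rp 1 → ok
Recompute each column's even parity and compare to cp:
  c0: data parity 0, sent cp 0 → ok
  c1: data parity 1, sent cp 1 → ok
  c2: data parity 0, sent cp 0 → ok
  c3: data parity 1, sent cp 0 → mismatch
Exactly one row (r1) and one column (c3) fail → the flipped bit is at their intersection.

row 1, column 3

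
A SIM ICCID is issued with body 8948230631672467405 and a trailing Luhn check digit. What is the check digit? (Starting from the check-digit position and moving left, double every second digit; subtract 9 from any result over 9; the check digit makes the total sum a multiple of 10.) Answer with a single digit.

1

Partial digits right→left: 5 0 4 7 6 4 2 7 6 1 3 6 0 3 2 8 4 9 8
Double every second digit counting from the check-digit position (so the 1st, 3rd, 5th, ... of the partial from the right).
  doubled (with −9 where >9): 1 8 3 4 3 6 0 4 8 7 → sum 44
  kept as-is: 0 7 4 7 1 6 3 8 9 → sum 45
Total = 44 + 45 = 89.
Check digit = (10 − (89 mod 10)) mod 10 = 1.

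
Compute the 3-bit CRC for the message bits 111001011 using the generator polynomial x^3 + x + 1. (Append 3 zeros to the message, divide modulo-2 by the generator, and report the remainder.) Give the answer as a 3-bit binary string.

Append 3 zeros: 111001011000. Divide by 1011 (XOR where the leading bit is 1):
  pos 0: 1110 XOR 1011 = 0101
  pos 1: 1010 XOR 1011 = 0001
  pos 4: 1101 XOR 1011 = 0110
  pos 5: 1101 XOR 1011 = 0110
  pos 6: 1100 XOR 1011 = 0111
  pos 7: 1110 XOR 1011 = 0101
  pos 8: 1010 XOR 1011 = 0001
Remainder (last 3 bits) = 001. This is the CRC / FCS.

001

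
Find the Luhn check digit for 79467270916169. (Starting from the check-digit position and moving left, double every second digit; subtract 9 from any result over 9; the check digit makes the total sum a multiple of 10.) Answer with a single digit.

5

Partial digits right→left: 9 6 1 6 1 9 0 7 2 7 6 4 9 7
Double every second digit counting from the check-digit position (so the 1st, 3rd, 5th, ... of the partial from the right).
  doubled (with −9 where >9): 9 2 2 0 4 3 9 → sum 29
  kept as-is: 6 6 9 7 7 4 7 → sum 46
Total = 29 + 46 = 75.
Check digit = (10 − (75 mod 10)) mod 10 = 5.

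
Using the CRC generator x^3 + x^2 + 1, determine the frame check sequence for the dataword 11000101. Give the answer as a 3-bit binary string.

Append 3 zeros: 11000101000. Divide by 1101 (XOR where the leading bit is 1):
  pos 0: 1100 XOR 1101 = 0001
  pos 3: 1010 XOR 1101 = 0111
  pos 4: 1111 XOR 1101 = 0010
  pos 6: 1000 XOR 1101 = 0101
  pos 7: 1010 XOR 1101 = 0111
Remainder (last 3 bits) = 111. This is the CRC / FCS.

111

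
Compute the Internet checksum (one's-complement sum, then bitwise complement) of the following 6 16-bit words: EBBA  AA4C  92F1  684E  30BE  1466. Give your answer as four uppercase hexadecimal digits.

2994

One's-complement addition (fold any carry out of bit 15 back into bit 0):
  0xEBBA + 0xAA4C = 0x19606 → wrap carry → 0x9607
  0x9607 + 0x92F1 = 0x128F8 → wrap carry → 0x28F9
  0x28F9 + 0x684E = 0x09147
  0x9147 + 0x30BE = 0x0C205
  0xC205 + 0x1466 = 0x0D66B
One's-complement sum = 0xD66B.
Checksum = ~0xD66B & 0xFFFF = 0x2994.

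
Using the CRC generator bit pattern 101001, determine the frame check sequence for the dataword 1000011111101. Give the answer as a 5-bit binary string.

11001

Append 5 zeros: 100001111110100000. Divide by 101001 (XOR where the leading bit is 1):
  pos 0: 100001 XOR 101001 = 001000
  pos 2: 100011 XOR 101001 = 001010
  pos 4: 101011 XOR 101001 = 000010
  pos 8: 101010 XOR 101001 = 000011
  pos 12: 110000 XOR 101001 = 011001
Remainder (last 5 bits) = 11001. This is the CRC / FCS.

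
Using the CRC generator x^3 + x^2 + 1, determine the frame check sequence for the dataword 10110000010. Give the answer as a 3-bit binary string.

Append 3 zeros: 10110000010000. Divide by 1101 (XOR where the leading bit is 1):
  pos 0: 1011 XOR 1101 = 0110
  pos 1: 1100 XOR 1101 = 0001
  pos 4: 1000 XOR 1101 = 0101
  pos 5: 1010 XOR 1101 = 0111
  pos 6: 1111 XOR 1101 = 0010
  pos 8: 1000 XOR 1101 = 0101
  pos 9: 1010 XOR 1101 = 0111
  pos 10: 1110 XOR 1101 = 0011
Remainder (last 3 bits) = 011. This is the CRC / FCS.

011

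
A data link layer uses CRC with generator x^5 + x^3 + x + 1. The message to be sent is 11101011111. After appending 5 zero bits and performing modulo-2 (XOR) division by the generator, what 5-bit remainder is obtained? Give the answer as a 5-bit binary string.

01110

Append 5 zeros: 1110101111100000. Divide by 101011 (XOR where the leading bit is 1):
  pos 0: 111010 XOR 101011 = 010001
  pos 1: 100011 XOR 101011 = 001000
  pos 3: 100011 XOR 101011 = 001000
  pos 5: 100011 XOR 101011 = 001000
  pos 7: 100000 XOR 101011 = 001011
  pos 9: 101100 XOR 101011 = 000111
Remainder (last 5 bits) = 01110. This is the CRC / FCS.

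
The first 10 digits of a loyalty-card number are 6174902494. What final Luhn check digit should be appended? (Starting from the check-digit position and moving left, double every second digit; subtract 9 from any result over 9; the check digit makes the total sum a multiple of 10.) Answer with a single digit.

Partial digits right→left: 4 9 4 2 0 9 4 7 1 6
Double every second digit counting from the check-digit position (so the 1st, 3rd, 5th, ... of the partial from the right).
  doubled (with −9 where >9): 8 8 0 8 2 → sum 26
  kept as-is: 9 2 9 7 6 → sum 33
Total = 26 + 33 = 59.
Check digit = (10 − (59 mod 10)) mod 10 = 1.

1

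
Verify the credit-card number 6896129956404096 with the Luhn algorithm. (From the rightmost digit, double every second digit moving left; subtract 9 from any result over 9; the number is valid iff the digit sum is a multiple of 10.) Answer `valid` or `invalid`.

From the right, keep odd positions and double even positions (subtract 9 from any doubled value over 9):
  doubled (positions 2,4,...): 9 8 8 1 9 2 9 3 → sum 49
  kept (positions 1,3,...): 6 0 0 6 9 2 6 8 → sum 37
Total = 86.
86 mod 10 = 6, so the number is invalid.

invalid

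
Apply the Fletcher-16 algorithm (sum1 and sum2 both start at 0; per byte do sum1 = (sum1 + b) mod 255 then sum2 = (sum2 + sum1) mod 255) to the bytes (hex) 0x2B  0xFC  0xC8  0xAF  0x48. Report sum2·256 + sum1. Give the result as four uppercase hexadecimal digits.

CDE8

Running sums (mod 255):
  after byte 0 (0x2B): sum1=43, sum2=43
  after byte 1 (0xFC): sum1=40, sum2=83
  after byte 2 (0xC8): sum1=240, sum2=68
  after byte 3 (0xAF): sum1=160, sum2=228
  after byte 4 (0x48): sum1=232, sum2=205
Checksum = sum2·256 + sum1 = 205·256 + 232 = 52712 = 0xCDE8.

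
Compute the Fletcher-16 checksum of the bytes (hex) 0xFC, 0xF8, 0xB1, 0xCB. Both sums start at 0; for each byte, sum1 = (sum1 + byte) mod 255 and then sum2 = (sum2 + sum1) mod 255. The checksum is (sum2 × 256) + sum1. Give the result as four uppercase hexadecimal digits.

Running sums (mod 255):
  after byte 0 (0xFC): sum1=252, sum2=252
  after byte 1 (0xF8): sum1=245, sum2=242
  after byte 2 (0xB1): sum1=167, sum2=154
  after byte 3 (0xCB): sum1=115, sum2=14
Checksum = sum2·256 + sum1 = 14·256 + 115 = 3699 = 0x0E73.

0E73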